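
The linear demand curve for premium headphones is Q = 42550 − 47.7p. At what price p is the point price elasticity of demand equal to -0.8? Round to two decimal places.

396.46

Ed = −47.7p/(42550 − 47.7p). Set this equal to -0.8:
47.7p = 0.8·(42550 − 47.7p) ⇒ 47.7p(1 + 0.8) = 0.8·42550
p = 0.8·42550 / (47.7·1.8) = 396.4593…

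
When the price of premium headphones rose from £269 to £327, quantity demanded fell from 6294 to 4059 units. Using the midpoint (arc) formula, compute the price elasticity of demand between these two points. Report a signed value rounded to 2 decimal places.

%ΔQ = (4059 − 6294) / [(6294 + 4059)/2] = -2235/5176.5 = -0.431758…
%ΔP = (327 − 269) / [(269 + 327)/2] = 58/298 = 0.194630…
Arc Ed = %ΔQ / %ΔP = (-2235/5176.5) / (58/298) = -2.2183…

-2.22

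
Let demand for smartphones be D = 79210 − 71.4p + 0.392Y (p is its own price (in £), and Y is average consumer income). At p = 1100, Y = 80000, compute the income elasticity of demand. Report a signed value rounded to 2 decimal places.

At the given values, D = 79210 − 71.4(1100) + 0.392(80000) = 32030.
∂D/∂Y = 0.392.
E = (0.392) × (80000/32030) = 0.9790…

0.98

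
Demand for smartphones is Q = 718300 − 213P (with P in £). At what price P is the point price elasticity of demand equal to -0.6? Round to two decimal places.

Ed = −213P/(718300 − 213P). Set this equal to -0.6:
213P = 0.6·(718300 − 213P) ⇒ 213P(1 + 0.6) = 0.6·718300
P = 0.6·718300 / (213·1.6) = 1264.6126…

1264.61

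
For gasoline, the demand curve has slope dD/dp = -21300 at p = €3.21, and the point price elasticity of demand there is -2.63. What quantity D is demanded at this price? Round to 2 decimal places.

Ed = (dD/dp)·(p/D) ⇒ D = (dD/dp)·p/Ed = (-21300)·3.21/(-2.63) = 25997.3384…

25997.34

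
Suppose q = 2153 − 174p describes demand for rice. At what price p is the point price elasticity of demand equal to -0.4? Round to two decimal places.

3.54

Ed = −174p/(2153 − 174p). Set this equal to -0.4:
174p = 0.4·(2153 − 174p) ⇒ 174p(1 + 0.4) = 0.4·2153
p = 0.4·2153 / (174·1.4) = 3.5353…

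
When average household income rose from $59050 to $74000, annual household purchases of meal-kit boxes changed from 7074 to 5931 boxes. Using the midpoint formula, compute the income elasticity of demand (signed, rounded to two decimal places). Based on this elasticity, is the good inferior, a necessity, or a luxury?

%ΔQ = (5931 − 7074)/[( 7074 + 5931)/2] = -1143/6502.5 = -0.175778…
%ΔIncome = (74000 − 59050)/[( 59050 + 74000)/2] = 14950/66525 = 0.224727…
E_income = (-1143/6502.5) / (14950/66525) = -0.7821…
E_income < 0 ⇒ inferior good.

-0.78; inferior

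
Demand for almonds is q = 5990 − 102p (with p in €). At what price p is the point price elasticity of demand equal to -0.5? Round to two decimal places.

Ed = −102p/(5990 − 102p). Set this equal to -0.5:
102p = 0.5·(5990 − 102p) ⇒ 102p(1 + 0.5) = 0.5·5990
p = 0.5·5990 / (102·1.5) = 19.5751…

19.58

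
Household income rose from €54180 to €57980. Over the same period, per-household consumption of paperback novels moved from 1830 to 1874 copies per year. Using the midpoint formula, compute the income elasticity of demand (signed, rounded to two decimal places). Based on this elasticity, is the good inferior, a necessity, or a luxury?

%ΔQ = (1874 − 1830)/[( 1830 + 1874)/2] = 44/1852 = 0.023758…
%ΔIncome = (57980 − 54180)/[( 54180 + 57980)/2] = 3800/56080 = 0.067760…
E_income = (44/1852) / (3800/56080) = 0.3506…
0 < E_income < 1 ⇒ normal good, necessity.

0.35; necessity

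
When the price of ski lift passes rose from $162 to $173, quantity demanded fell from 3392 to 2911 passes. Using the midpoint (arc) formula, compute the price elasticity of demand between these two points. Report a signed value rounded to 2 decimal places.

-2.32

%ΔQ = (2911 − 3392) / [(3392 + 2911)/2] = -481/3151.5 = -0.152625…
%ΔP = (173 − 162) / [(162 + 173)/2] = 11/167.5 = 0.065671…
Arc Ed = %ΔQ / %ΔP = (-481/3151.5) / (11/167.5) = -2.3240…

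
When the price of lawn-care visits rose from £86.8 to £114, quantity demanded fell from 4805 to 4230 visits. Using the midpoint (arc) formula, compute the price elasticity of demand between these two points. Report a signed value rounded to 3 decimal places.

-0.470

%ΔQ = (4230 − 4805) / [(4805 + 4230)/2] = -575/4517.5 = -0.127282…
%ΔP = (114 − 86.8) / [(86.8 + 114)/2] = 27.2/100.4 = 0.270916…
Arc Ed = %ΔQ / %ΔP = (-575/4517.5) / (27.2/100.4) = -0.46982…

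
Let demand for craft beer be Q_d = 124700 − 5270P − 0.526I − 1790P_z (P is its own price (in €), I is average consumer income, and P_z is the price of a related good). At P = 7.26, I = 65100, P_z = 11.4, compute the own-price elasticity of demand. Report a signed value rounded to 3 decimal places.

-1.203

At the given values, Q_d = 124700 − 5270(7.26) − 0.526(65100) − 1790(11.4) = 31791.2.
∂Q_d/∂P = −5270.
E = (-5270) × (7.26/31791.2) = -1.20348…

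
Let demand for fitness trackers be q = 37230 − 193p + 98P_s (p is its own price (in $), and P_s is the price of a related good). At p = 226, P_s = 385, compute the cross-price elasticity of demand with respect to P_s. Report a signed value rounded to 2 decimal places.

At the given values, q = 37230 − 193(226) + 98(385) = 31342.
∂q/∂P_s = 98.
E = (98) × (385/31342) = 1.2038…

1.20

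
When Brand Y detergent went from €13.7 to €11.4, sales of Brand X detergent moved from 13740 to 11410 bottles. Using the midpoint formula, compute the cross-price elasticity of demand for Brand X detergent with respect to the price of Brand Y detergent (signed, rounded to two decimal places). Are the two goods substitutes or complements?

1.01; substitutes

%ΔQ_{Brand X detergent} = (11410 − 13740)/avg = -2330/12575 = -0.185288…
%ΔP_{Brand Y detergent} = (11.4 − 13.7)/avg = -2.3/12.55 = -0.183266…
E_cross = (-2330/12575) / (-2.3/12.55) = 1.0110…
E_cross > 0 ⇒ the goods are substitutes.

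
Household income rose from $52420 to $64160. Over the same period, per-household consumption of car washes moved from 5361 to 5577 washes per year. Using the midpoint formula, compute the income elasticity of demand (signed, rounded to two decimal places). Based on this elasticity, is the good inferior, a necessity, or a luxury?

0.20; necessity

%ΔQ = (5577 − 5361)/[( 5361 + 5577)/2] = 216/5469 = 0.039495…
%ΔIncome = (64160 − 52420)/[( 52420 + 64160)/2] = 11740/58290 = 0.201406…
E_income = (216/5469) / (11740/58290) = 0.1960…
0 < E_income < 1 ⇒ normal good, necessity.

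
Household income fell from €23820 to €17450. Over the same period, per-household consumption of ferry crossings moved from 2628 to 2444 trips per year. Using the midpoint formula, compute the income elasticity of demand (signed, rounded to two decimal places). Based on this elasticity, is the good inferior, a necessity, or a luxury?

0.24; necessity

%ΔQ = (2444 − 2628)/[( 2628 + 2444)/2] = -184/2536 = -0.072555…
%ΔIncome = (17450 − 23820)/[( 23820 + 17450)/2] = -6370/20635 = -0.308698…
E_income = (-184/2536) / (-6370/20635) = 0.2350…
0 < E_income < 1 ⇒ normal good, necessity.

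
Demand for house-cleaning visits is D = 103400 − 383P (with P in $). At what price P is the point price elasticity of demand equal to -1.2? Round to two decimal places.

147.26

Ed = −383P/(103400 − 383P). Set this equal to -1.2:
383P = 1.2·(103400 − 383P) ⇒ 383P(1 + 1.2) = 1.2·103400
P = 1.2·103400 / (383·2.2) = 147.2584…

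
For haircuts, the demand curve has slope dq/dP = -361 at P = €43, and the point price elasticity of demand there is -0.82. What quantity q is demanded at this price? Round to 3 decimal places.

Ed = (dq/dP)·(P/q) ⇒ q = (dq/dP)·P/Ed = (-361)·43/(-0.82) = 18930.48780…

18930.488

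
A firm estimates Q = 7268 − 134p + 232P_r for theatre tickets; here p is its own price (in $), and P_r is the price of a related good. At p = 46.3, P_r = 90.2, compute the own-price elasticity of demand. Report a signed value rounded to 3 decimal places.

-0.282

At the given values, Q = 7268 − 134(46.3) + 232(90.2) = 21990.2.
∂Q/∂p = −134.
E = (-134) × (46.3/21990.2) = -0.28213…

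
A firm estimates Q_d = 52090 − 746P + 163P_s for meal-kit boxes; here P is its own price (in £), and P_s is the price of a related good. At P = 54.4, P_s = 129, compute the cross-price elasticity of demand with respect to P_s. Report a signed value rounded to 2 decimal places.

At the given values, Q_d = 52090 − 746(54.4) + 163(129) = 32534.6.
∂Q_d/∂P_s = 163.
E = (163) × (129/32534.6) = 0.6462…

0.65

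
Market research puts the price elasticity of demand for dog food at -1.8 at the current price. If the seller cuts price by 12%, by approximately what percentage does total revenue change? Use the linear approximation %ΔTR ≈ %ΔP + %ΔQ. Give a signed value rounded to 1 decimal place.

+9.6%

%ΔQ ≈ Ed × %ΔP = (-1.8) × (-12%) = +21.6000%
%ΔTR ≈ %ΔP + %ΔQ = (-12%) + (+21.6000%) = +9.6000%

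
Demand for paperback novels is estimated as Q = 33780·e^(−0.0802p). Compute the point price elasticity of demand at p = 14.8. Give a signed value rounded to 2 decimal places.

dQ/dp = −0.0802·Q = -826.692. At p = 14.8, Q = 10307.9.
Ed = (dQ/dp)·(p/Q) = (-826.692) × (14.8/10307.9) = -1.1869…

-1.19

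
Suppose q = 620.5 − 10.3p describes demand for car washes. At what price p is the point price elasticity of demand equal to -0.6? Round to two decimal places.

22.59

Ed = −10.3p/(620.5 − 10.3p). Set this equal to -0.6:
10.3p = 0.6·(620.5 − 10.3p) ⇒ 10.3p(1 + 0.6) = 0.6·620.5
p = 0.6·620.5 / (10.3·1.6) = 22.5910…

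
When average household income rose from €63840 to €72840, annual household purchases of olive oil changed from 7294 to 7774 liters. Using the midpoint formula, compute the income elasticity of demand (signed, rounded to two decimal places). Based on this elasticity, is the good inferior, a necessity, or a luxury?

0.48; necessity

%ΔQ = (7774 − 7294)/[( 7294 + 7774)/2] = 480/7534 = 0.063711…
%ΔIncome = (72840 − 63840)/[( 63840 + 72840)/2] = 9000/68340 = 0.131694…
E_income = (480/7534) / (9000/68340) = 0.4837…
0 < E_income < 1 ⇒ normal good, necessity.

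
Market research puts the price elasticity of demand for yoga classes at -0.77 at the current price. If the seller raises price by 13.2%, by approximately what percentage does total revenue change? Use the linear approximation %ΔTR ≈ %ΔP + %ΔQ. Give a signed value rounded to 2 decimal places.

%ΔQ ≈ Ed × %ΔP = (-0.77) × (+13.2%) = -10.1640%
%ΔTR ≈ %ΔP + %ΔQ = (+13.2%) + (-10.1640%) = +3.0360%

+3.04%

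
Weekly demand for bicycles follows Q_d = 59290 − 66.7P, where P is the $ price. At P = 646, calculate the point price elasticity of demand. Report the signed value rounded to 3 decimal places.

-2.659

dQ_d/dP = −66.7. At P = 646, Q_d = 59290 − 66.7(646) = 16201.8.
Ed = (dQ_d/dP)·(P/Q_d) = −66.7 × (646/16201.8) = -2.65946…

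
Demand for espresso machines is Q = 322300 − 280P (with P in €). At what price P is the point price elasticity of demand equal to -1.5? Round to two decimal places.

690.64

Ed = −280P/(322300 − 280P). Set this equal to -1.5:
280P = 1.5·(322300 − 280P) ⇒ 280P(1 + 1.5) = 1.5·322300
P = 1.5·322300 / (280·2.5) = 690.6428…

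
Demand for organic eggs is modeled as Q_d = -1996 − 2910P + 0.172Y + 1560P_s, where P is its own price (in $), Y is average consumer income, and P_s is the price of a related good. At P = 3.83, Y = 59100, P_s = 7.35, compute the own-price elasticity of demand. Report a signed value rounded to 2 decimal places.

-1.31

At the given values, Q_d = -1996 − 2910(3.83) + 0.172(59100) + 1560(7.35) = 8489.9.
∂Q_d/∂P = −2910.
E = (-2910) × (3.83/8489.9) = -1.3127…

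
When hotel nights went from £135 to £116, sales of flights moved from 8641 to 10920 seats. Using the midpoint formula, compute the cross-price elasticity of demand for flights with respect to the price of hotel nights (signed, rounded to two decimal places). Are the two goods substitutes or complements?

-1.54; complements

%ΔQ_{flights} = (10920 − 8641)/avg = 2279/9780.5 = 0.233014…
%ΔP_{hotel nights} = (116 − 135)/avg = -19/125.5 = -0.151394…
E_cross = (2279/9780.5) / (-19/125.5) = -1.5391…
E_cross < 0 ⇒ the goods are complements.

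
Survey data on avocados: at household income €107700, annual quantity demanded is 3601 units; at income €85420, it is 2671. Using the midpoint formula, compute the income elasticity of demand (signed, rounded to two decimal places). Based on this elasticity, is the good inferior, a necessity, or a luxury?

1.29; luxury

%ΔQ = (2671 − 3601)/[( 3601 + 2671)/2] = -930/3136 = -0.296556…
%ΔIncome = (85420 − 107700)/[( 107700 + 85420)/2] = -22280/96560 = -0.230737…
E_income = (-930/3136) / (-22280/96560) = 1.2852…
E_income > 1 ⇒ normal good, luxury.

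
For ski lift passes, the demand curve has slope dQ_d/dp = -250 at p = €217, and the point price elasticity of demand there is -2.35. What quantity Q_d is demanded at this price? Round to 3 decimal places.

Ed = (dQ_d/dp)·(p/Q_d) ⇒ Q_d = (dQ_d/dp)·p/Ed = (-250)·217/(-2.35) = 23085.10638…

23085.106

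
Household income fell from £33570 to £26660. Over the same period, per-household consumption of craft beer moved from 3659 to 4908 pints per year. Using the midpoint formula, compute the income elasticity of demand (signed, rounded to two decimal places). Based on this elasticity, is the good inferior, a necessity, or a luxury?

%ΔQ = (4908 − 3659)/[( 3659 + 4908)/2] = 1249/4283.5 = 0.291583…
%ΔIncome = (26660 − 33570)/[( 33570 + 26660)/2] = -6910/30115 = -0.229453…
E_income = (1249/4283.5) / (-6910/30115) = -1.2707…
E_income < 0 ⇒ inferior good.

-1.27; inferior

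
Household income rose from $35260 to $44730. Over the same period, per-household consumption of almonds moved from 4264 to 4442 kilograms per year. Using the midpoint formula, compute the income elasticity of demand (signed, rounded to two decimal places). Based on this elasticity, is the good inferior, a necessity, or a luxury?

%ΔQ = (4442 − 4264)/[( 4264 + 4442)/2] = 178/4353 = 0.040891…
%ΔIncome = (44730 − 35260)/[( 35260 + 44730)/2] = 9470/39995 = 0.236779…
E_income = (178/4353) / (9470/39995) = 0.1726…
0 < E_income < 1 ⇒ normal good, necessity.

0.17; necessity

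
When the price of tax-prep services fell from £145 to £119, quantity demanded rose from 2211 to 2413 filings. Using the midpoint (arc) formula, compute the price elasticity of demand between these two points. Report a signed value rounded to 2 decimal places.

%ΔQ = (2413 − 2211) / [(2211 + 2413)/2] = 202/2312 = 0.087370…
%ΔP = (119 − 145) / [(145 + 119)/2] = -26/132 = -0.196969…
Arc Ed = %ΔQ / %ΔP = (202/2312) / (-26/132) = -0.4435…

-0.44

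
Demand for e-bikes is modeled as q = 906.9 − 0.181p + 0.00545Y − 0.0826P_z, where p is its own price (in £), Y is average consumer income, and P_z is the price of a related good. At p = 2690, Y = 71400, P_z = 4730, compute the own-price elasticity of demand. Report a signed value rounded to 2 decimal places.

At the given values, q = 906.9 − 0.181(2690) + 0.00545(71400) − 0.0826(4730) = 418.442.
∂q/∂p = −0.181.
E = (-0.181) × (2690/418.442) = -1.1635…

-1.16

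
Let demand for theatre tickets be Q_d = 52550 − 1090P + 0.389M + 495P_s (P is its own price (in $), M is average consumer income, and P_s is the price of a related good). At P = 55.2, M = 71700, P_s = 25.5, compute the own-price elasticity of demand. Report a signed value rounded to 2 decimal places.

At the given values, Q_d = 52550 − 1090(55.2) + 0.389(71700) + 495(25.5) = 32895.8.
∂Q_d/∂P = −1090.
E = (-1090) × (55.2/32895.8) = -1.8290…

-1.83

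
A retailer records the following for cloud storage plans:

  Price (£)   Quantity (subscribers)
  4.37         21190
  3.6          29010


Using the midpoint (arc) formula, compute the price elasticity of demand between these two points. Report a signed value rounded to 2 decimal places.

%ΔQ = (29010 − 21190) / [(21190 + 29010)/2] = 7820/25100 = 0.311553…
%ΔP = (3.6 − 4.37) / [(4.37 + 3.6)/2] = -0.77/3.985 = -0.193224…
Arc Ed = %ΔQ / %ΔP = (7820/25100) / (-0.77/3.985) = -1.6123…

-1.61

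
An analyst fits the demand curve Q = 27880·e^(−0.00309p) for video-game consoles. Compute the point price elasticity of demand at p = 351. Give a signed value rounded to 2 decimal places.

-1.08

dQ/dp = −0.00309·Q = -29.1219. At p = 351, Q = 9424.57.
Ed = (dQ/dp)·(p/Q) = (-29.1219) × (351/9424.57) = -1.0845…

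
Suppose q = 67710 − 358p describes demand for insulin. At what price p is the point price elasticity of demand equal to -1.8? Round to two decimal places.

Ed = −358p/(67710 − 358p). Set this equal to -1.8:
358p = 1.8·(67710 − 358p) ⇒ 358p(1 + 1.8) = 1.8·67710
p = 1.8·67710 / (358·2.8) = 121.5861…

121.59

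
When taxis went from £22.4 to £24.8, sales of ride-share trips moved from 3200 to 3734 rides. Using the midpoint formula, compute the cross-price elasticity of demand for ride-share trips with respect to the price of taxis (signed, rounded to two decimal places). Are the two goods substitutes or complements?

%ΔQ_{ride-share trips} = (3734 − 3200)/avg = 534/3467 = 0.154023…
%ΔP_{taxis} = (24.8 − 22.4)/avg = 2.4/23.6 = 0.101694…
E_cross = (534/3467) / (2.4/23.6) = 1.5145…
E_cross > 0 ⇒ the goods are substitutes.

1.51; substitutes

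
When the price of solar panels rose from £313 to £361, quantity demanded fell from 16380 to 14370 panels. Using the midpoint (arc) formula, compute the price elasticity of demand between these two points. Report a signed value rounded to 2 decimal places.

-0.92

%ΔQ = (14370 − 16380) / [(16380 + 14370)/2] = -2010/15375 = -0.130731…
%ΔP = (361 − 313) / [(313 + 361)/2] = 48/337 = 0.142433…
Arc Ed = %ΔQ / %ΔP = (-2010/15375) / (48/337) = -0.9178…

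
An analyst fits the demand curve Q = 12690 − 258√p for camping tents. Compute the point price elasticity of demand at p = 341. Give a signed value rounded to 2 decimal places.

-0.30

dQ/dp = −258/(2√p) = -6.98574. At p = 341, Q = 7925.72.
Ed = (dQ/dp)·(p/Q) = (-6.98574) × (341/7925.72) = -0.3005…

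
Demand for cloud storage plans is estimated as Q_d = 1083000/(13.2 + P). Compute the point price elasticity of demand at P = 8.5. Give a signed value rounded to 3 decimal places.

-0.392

dQ_d/dP = −1083000/(13.2 + P)² = -2299.9. At P = 8.5, Q_d = 49907.8.
Ed = (dQ_d/dP)·(P/Q_d) = (-2299.9) × (8.5/49907.8) = -0.39170…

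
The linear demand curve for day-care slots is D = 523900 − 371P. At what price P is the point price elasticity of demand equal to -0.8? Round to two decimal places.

627.61

Ed = −371P/(523900 − 371P). Set this equal to -0.8:
371P = 0.8·(523900 − 371P) ⇒ 371P(1 + 0.8) = 0.8·523900
P = 0.8·523900 / (371·1.8) = 627.6130…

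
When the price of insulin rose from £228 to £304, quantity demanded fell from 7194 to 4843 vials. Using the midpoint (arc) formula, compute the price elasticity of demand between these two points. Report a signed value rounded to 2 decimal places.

%ΔQ = (4843 − 7194) / [(7194 + 4843)/2] = -2351/6018.5 = -0.390628…
%ΔP = (304 − 228) / [(228 + 304)/2] = 76/266 = 0.285714…
Arc Ed = %ΔQ / %ΔP = (-2351/6018.5) / (76/266) = -1.3672…

-1.37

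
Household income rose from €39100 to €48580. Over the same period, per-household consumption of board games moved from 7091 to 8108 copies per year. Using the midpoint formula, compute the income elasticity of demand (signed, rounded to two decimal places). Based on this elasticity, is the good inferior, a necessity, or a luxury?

%ΔQ = (8108 − 7091)/[( 7091 + 8108)/2] = 1017/7599.5 = 0.133824…
%ΔIncome = (48580 − 39100)/[( 39100 + 48580)/2] = 9480/43840 = 0.216240…
E_income = (1017/7599.5) / (9480/43840) = 0.6188…
0 < E_income < 1 ⇒ normal good, necessity.

0.62; necessity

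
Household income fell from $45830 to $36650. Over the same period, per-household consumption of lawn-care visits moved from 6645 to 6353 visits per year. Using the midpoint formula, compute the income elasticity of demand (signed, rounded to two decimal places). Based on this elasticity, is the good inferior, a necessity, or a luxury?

%ΔQ = (6353 − 6645)/[( 6645 + 6353)/2] = -292/6499 = -0.044929…
%ΔIncome = (36650 − 45830)/[( 45830 + 36650)/2] = -9180/41240 = -0.222599…
E_income = (-292/6499) / (-9180/41240) = 0.2018…
0 < E_income < 1 ⇒ normal good, necessity.

0.20; necessity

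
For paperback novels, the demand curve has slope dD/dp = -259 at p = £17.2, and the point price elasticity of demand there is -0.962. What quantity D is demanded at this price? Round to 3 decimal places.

Ed = (dD/dp)·(p/D) ⇒ D = (dD/dp)·p/Ed = (-259)·17.2/(-0.962) = 4630.76923…

4630.769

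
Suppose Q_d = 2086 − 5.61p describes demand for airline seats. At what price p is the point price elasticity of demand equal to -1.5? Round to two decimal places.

223.10

Ed = −5.61p/(2086 − 5.61p). Set this equal to -1.5:
5.61p = 1.5·(2086 − 5.61p) ⇒ 5.61p(1 + 1.5) = 1.5·2086
p = 1.5·2086 / (5.61·2.5) = 223.1016…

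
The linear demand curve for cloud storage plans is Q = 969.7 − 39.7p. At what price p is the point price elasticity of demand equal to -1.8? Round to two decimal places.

Ed = −39.7p/(969.7 − 39.7p). Set this equal to -1.8:
39.7p = 1.8·(969.7 − 39.7p) ⇒ 39.7p(1 + 1.8) = 1.8·969.7
p = 1.8·969.7 / (39.7·2.8) = 15.7022…

15.70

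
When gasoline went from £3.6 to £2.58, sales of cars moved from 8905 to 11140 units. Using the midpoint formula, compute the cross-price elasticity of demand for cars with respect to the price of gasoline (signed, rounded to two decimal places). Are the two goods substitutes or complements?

-0.68; complements

%ΔQ_{cars} = (11140 − 8905)/avg = 2235/10022.5 = 0.222998…
%ΔP_{gasoline} = (2.58 − 3.6)/avg = -1.02/3.09 = -0.330097…
E_cross = (2235/10022.5) / (-1.02/3.09) = -0.6755…
E_cross < 0 ⇒ the goods are complements.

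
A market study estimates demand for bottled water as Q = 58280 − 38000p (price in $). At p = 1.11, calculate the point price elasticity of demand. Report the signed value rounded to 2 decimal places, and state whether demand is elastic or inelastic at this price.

-2.62; elastic

dQ/dp = −38000. At p = 1.11, Q = 58280 − 38000(1.11) = 16100.
Ed = (dQ/dp)·(p/Q) = −38000 × (1.11/16100) = -2.6198…
|Ed| = 2.62 > 1, so demand is elastic.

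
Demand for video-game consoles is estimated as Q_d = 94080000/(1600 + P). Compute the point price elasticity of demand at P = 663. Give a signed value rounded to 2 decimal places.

dQ_d/dP = −94080000/(1600 + P)² = -18.3708. At P = 663, Q_d = 41573.1.
Ed = (dQ_d/dP)·(P/Q_d) = (-18.3708) × (663/41573.1) = -0.2929…

-0.29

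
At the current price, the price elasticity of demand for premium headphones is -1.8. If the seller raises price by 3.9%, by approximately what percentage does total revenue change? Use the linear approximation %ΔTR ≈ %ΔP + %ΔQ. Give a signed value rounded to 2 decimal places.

-3.12%

%ΔQ ≈ Ed × %ΔP = (-1.8) × (+3.9%) = -7.0200%
%ΔTR ≈ %ΔP + %ΔQ = (+3.9%) + (-7.0200%) = -3.1200%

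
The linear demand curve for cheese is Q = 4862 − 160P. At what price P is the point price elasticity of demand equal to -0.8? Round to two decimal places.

Ed = −160P/(4862 − 160P). Set this equal to -0.8:
160P = 0.8·(4862 − 160P) ⇒ 160P(1 + 0.8) = 0.8·4862
P = 0.8·4862 / (160·1.8) = 13.5055…

13.51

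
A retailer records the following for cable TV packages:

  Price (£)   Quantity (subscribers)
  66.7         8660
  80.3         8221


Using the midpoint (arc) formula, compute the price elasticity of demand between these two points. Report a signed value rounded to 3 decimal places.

%ΔQ = (8221 − 8660) / [(8660 + 8221)/2] = -439/8440.5 = -0.052011…
%ΔP = (80.3 − 66.7) / [(66.7 + 80.3)/2] = 13.6/73.5 = 0.185034…
Arc Ed = %ΔQ / %ΔP = (-439/8440.5) / (13.6/73.5) = -0.28108…

-0.281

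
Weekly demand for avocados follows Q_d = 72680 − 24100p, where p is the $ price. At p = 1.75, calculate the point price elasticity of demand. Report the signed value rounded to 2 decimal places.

-1.38

dQ_d/dp = −24100. At p = 1.75, Q_d = 72680 − 24100(1.75) = 30505.
Ed = (dQ_d/dp)·(p/Q_d) = −24100 × (1.75/30505) = -1.3825…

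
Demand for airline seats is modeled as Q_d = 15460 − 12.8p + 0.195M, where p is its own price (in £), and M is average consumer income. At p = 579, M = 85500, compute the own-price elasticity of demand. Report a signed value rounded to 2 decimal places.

-0.30

At the given values, Q_d = 15460 − 12.8(579) + 0.195(85500) = 24721.3.
∂Q_d/∂p = −12.8.
E = (-12.8) × (579/24721.3) = -0.2997…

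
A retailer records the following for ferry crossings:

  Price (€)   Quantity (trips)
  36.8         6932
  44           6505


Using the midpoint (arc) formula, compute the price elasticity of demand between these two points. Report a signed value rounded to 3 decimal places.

%ΔQ = (6505 − 6932) / [(6932 + 6505)/2] = -427/6718.5 = -0.063555…
%ΔP = (44 − 36.8) / [(36.8 + 44)/2] = 7.2/40.4 = 0.178217…
Arc Ed = %ΔQ / %ΔP = (-427/6718.5) / (7.2/40.4) = -0.35661…

-0.357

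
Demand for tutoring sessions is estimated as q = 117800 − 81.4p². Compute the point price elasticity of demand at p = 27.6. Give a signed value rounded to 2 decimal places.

-2.22

dq/dp = −2·81.4·p = -4493.28. At p = 27.6, q = 55792.736.
Ed = (dq/dp)·(p/q) = (-4493.28) × (27.6/55792.736) = -2.2227…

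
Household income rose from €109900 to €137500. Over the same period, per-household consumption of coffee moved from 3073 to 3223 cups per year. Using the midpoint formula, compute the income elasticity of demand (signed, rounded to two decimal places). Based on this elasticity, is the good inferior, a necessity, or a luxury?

%ΔQ = (3223 − 3073)/[( 3073 + 3223)/2] = 150/3148 = 0.047649…
%ΔIncome = (137500 − 109900)/[( 109900 + 137500)/2] = 27600/123700 = 0.223120…
E_income = (150/3148) / (27600/123700) = 0.2135…
0 < E_income < 1 ⇒ normal good, necessity.

0.21; necessity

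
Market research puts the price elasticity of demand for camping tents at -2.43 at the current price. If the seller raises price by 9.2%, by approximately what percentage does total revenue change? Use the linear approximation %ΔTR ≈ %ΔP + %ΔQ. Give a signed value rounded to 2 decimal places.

-13.16%

%ΔQ ≈ Ed × %ΔP = (-2.43) × (+9.2%) = -22.3560%
%ΔTR ≈ %ΔP + %ΔQ = (+9.2%) + (-22.3560%) = -13.1560%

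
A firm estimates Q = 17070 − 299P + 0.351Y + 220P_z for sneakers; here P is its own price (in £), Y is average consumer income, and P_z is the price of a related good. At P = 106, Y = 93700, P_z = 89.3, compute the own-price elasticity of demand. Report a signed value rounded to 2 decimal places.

At the given values, Q = 17070 − 299(106) + 0.351(93700) + 220(89.3) = 37910.7.
∂Q/∂P = −299.
E = (-299) × (106/37910.7) = -0.8360…

-0.84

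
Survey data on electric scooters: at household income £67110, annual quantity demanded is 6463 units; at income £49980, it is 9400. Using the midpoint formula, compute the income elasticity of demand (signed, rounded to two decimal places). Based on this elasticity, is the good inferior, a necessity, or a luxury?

%ΔQ = (9400 − 6463)/[( 6463 + 9400)/2] = 2937/7931.5 = 0.370295…
%ΔIncome = (49980 − 67110)/[( 67110 + 49980)/2] = -17130/58545 = -0.292595…
E_income = (2937/7931.5) / (-17130/58545) = -1.2655…
E_income < 0 ⇒ inferior good.

-1.27; inferior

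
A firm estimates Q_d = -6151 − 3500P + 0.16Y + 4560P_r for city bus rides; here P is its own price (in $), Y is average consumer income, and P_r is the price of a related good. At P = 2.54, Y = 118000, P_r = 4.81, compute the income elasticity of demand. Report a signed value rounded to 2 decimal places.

At the given values, Q_d = -6151 − 3500(2.54) + 0.16(118000) + 4560(4.81) = 25772.6.
∂Q_d/∂Y = 0.16.
E = (0.16) × (118000/25772.6) = 0.7325…

0.73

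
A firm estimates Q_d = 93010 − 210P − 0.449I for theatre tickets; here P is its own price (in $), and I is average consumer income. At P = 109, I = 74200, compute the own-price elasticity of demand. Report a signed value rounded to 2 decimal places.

-0.62

At the given values, Q_d = 93010 − 210(109) − 0.449(74200) = 36804.2.
∂Q_d/∂P = −210.
E = (-210) × (109/36804.2) = -0.6219…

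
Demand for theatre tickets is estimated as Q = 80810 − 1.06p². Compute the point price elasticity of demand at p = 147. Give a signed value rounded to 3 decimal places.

-0.791

dQ/dp = −2·1.06·p = -311.64. At p = 147, Q = 57904.46.
Ed = (dQ/dp)·(p/Q) = (-311.64) × (147/57904.46) = -0.79114…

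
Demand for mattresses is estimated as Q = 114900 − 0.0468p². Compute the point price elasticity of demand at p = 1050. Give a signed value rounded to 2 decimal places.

dQ/dp = −2·0.0468·p = -98.28. At p = 1050, Q = 63303.
Ed = (dQ/dp)·(p/Q) = (-98.28) × (1050/63303) = -1.6301…

-1.63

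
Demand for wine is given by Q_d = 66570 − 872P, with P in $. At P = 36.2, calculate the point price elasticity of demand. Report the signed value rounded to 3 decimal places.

-0.902

dQ_d/dP = −872. At P = 36.2, Q_d = 66570 − 872(36.2) = 35003.6.
Ed = (dQ_d/dP)·(P/Q_d) = −872 × (36.2/35003.6) = -0.90180…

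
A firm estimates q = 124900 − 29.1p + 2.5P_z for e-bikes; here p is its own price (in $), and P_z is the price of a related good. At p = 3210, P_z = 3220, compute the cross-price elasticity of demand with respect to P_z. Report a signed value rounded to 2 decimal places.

0.20

At the given values, q = 124900 − 29.1(3210) + 2.5(3220) = 39539.
∂q/∂P_z = 2.5.
E = (2.5) × (3220/39539) = 0.2035…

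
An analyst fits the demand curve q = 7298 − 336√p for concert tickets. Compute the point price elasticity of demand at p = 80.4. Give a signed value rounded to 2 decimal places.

dq/dp = −336/(2√p) = -18.7362. At p = 80.4, q = 4285.22.
Ed = (dq/dp)·(p/q) = (-18.7362) × (80.4/4285.22) = -0.3515…

-0.35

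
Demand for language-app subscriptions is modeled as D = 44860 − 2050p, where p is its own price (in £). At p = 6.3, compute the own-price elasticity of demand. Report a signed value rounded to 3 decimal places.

-0.404

At the given values, D = 44860 − 2050(6.3) = 31945.
∂D/∂p = −2050.
E = (-2050) × (6.3/31945) = -0.40428…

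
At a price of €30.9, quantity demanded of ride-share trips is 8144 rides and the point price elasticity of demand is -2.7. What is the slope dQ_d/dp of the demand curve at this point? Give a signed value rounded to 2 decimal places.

Ed = (dQ_d/dp)·(p/Q_d) ⇒ dQ_d/dp = Ed·Q_d/p = (-2.7)·8144/30.9 = -711.6116…

-711.61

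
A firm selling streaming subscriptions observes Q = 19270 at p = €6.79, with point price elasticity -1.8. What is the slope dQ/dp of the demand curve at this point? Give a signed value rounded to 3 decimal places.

-5108.395

Ed = (dQ/dp)·(p/Q) ⇒ dQ/dp = Ed·Q/p = (-1.8)·19270/6.79 = -5108.39469…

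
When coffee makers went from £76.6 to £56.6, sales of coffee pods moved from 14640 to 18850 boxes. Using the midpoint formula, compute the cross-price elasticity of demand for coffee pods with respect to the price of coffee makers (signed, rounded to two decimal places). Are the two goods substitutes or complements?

-0.84; complements

%ΔQ_{coffee pods} = (18850 − 14640)/avg = 4210/16745 = 0.251418…
%ΔP_{coffee makers} = (56.6 − 76.6)/avg = -20/66.6 = -0.300300…
E_cross = (4210/16745) / (-20/66.6) = -0.8372…
E_cross < 0 ⇒ the goods are complements.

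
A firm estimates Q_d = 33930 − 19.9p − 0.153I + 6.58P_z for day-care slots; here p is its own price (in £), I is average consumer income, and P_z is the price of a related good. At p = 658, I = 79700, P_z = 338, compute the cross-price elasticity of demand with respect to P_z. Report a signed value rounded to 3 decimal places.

At the given values, Q_d = 33930 − 19.9(658) − 0.153(79700) + 6.58(338) = 10865.74.
∂Q_d/∂P_z = 6.58.
E = (6.58) × (338/10865.74) = 0.20468…

0.205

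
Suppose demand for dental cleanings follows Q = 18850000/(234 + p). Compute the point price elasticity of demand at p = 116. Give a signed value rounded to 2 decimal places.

-0.33

dQ/dp = −18850000/(234 + p)² = -153.878. At p = 116, Q = 53857.1.
Ed = (dQ/dp)·(p/Q) = (-153.878) × (116/53857.1) = -0.3314…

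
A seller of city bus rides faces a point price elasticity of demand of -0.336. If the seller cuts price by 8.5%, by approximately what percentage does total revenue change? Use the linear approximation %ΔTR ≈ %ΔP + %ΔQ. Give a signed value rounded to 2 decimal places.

%ΔQ ≈ Ed × %ΔP = (-0.336) × (-8.5%) = +2.8560%
%ΔTR ≈ %ΔP + %ΔQ = (-8.5%) + (+2.8560%) = -5.6440%

-5.64%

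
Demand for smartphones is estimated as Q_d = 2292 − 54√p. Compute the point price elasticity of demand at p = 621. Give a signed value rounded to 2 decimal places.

dQ_d/dp = −54/(2√p) = -1.08347. At p = 621, Q_d = 946.327.
Ed = (dQ_d/dp)·(p/Q_d) = (-1.08347) × (621/946.327) = -0.7109…

-0.71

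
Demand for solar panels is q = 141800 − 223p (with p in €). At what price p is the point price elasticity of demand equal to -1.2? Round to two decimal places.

Ed = −223p/(141800 − 223p). Set this equal to -1.2:
223p = 1.2·(141800 − 223p) ⇒ 223p(1 + 1.2) = 1.2·141800
p = 1.2·141800 / (223·2.2) = 346.8406…

346.84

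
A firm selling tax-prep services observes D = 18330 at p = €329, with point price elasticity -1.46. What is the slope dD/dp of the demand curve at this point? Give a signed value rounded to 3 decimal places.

-81.343

Ed = (dD/dp)·(p/D) ⇒ dD/dp = Ed·D/p = (-1.46)·18330/329 = -81.34285…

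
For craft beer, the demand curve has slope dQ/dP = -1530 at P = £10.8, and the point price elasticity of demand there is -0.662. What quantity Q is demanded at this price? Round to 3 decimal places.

24960.725

Ed = (dQ/dP)·(P/Q) ⇒ Q = (dQ/dP)·P/Ed = (-1530)·10.8/(-0.662) = 24960.72507…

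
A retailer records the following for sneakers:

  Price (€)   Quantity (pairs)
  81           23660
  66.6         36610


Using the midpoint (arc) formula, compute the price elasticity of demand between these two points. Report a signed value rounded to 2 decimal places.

-2.20

%ΔQ = (36610 − 23660) / [(23660 + 36610)/2] = 12950/30135 = 0.429732…
%ΔP = (66.6 − 81) / [(81 + 66.6)/2] = -14.4/73.8 = -0.195121…
Arc Ed = %ΔQ / %ΔP = (12950/30135) / (-14.4/73.8) = -2.2023…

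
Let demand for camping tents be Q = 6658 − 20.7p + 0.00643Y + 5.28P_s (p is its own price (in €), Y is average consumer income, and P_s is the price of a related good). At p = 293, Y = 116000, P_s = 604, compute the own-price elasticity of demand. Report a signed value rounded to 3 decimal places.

At the given values, Q = 6658 − 20.7(293) + 0.00643(116000) + 5.28(604) = 4527.9.
∂Q/∂p = −20.7.
E = (-20.7) × (293/4527.9) = -1.33949…

-1.339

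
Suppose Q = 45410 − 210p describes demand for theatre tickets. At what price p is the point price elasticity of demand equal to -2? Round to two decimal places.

Ed = −210p/(45410 − 210p). Set this equal to -2:
210p = 2·(45410 − 210p) ⇒ 210p(1 + 2) = 2·45410
p = 2·45410 / (210·3) = 144.1587…

144.16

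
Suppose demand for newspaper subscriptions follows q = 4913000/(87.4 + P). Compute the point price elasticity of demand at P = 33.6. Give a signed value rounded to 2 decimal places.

-0.28

dq/dP = −4913000/(87.4 + P)² = -335.565. At P = 33.6, q = 40603.3.
Ed = (dq/dP)·(P/q) = (-335.565) × (33.6/40603.3) = -0.2776…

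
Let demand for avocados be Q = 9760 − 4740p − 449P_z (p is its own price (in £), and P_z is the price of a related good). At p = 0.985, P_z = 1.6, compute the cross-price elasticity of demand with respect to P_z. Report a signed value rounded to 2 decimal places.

At the given values, Q = 9760 − 4740(0.985) − 449(1.6) = 4372.7.
∂Q/∂P_z = -449.
E = (-449) × (1.6/4372.7) = -0.1642…

-0.16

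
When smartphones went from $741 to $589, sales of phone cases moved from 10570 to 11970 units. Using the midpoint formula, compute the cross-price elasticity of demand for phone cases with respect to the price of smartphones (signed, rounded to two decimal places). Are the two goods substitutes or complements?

%ΔQ_{phone cases} = (11970 − 10570)/avg = 1400/11270 = 0.124223…
%ΔP_{smartphones} = (589 − 741)/avg = -152/665 = -0.228571…
E_cross = (1400/11270) / (-152/665) = -0.5434…
E_cross < 0 ⇒ the goods are complements.

-0.54; complements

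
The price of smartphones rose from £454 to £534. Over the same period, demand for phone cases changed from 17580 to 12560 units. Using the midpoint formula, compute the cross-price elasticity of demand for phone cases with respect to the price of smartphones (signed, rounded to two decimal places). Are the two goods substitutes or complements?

%ΔQ_{phone cases} = (12560 − 17580)/avg = -5020/15070 = -0.333112…
%ΔP_{smartphones} = (534 − 454)/avg = 80/494 = 0.161943…
E_cross = (-5020/15070) / (80/494) = -2.0569…
E_cross < 0 ⇒ the goods are complements.

-2.06; complements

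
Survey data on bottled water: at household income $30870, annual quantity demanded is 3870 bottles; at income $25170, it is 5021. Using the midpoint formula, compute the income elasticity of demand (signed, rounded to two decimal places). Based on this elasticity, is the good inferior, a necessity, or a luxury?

-1.27; inferior

%ΔQ = (5021 − 3870)/[( 3870 + 5021)/2] = 1151/4445.5 = 0.258913…
%ΔIncome = (25170 − 30870)/[( 30870 + 25170)/2] = -5700/28020 = -0.203426…
E_income = (1151/4445.5) / (-5700/28020) = -1.2727…
E_income < 0 ⇒ inferior good.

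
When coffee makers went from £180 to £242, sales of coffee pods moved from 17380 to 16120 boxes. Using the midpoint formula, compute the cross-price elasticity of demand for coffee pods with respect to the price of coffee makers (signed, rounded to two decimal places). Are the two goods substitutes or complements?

%ΔQ_{coffee pods} = (16120 − 17380)/avg = -1260/16750 = -0.075223…
%ΔP_{coffee makers} = (242 − 180)/avg = 62/211 = 0.293838…
E_cross = (-1260/16750) / (62/211) = -0.2560…
E_cross < 0 ⇒ the goods are complements.

-0.26; complements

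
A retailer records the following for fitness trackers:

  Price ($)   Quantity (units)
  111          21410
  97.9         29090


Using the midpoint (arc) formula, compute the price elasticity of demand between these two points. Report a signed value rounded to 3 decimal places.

-2.425

%ΔQ = (29090 − 21410) / [(21410 + 29090)/2] = 7680/25250 = 0.304158…
%ΔP = (97.9 − 111) / [(111 + 97.9)/2] = -13.1/104.45 = -0.125418…
Arc Ed = %ΔQ / %ΔP = (7680/25250) / (-13.1/104.45) = -2.42514…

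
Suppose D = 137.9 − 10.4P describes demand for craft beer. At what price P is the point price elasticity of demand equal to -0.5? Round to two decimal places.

Ed = −10.4P/(137.9 − 10.4P). Set this equal to -0.5:
10.4P = 0.5·(137.9 − 10.4P) ⇒ 10.4P(1 + 0.5) = 0.5·137.9
P = 0.5·137.9 / (10.4·1.5) = 4.4198…

4.42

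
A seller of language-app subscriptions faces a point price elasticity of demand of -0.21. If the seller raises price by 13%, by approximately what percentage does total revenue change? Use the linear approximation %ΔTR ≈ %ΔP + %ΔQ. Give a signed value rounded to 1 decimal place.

%ΔQ ≈ Ed × %ΔP = (-0.21) × (+13%) = -2.7300%
%ΔTR ≈ %ΔP + %ΔQ = (+13%) + (-2.7300%) = +10.2700%

+10.3%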